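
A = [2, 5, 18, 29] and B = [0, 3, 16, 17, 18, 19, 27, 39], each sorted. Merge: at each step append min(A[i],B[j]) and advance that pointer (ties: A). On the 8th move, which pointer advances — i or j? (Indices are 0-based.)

j

i=0 j=0: A[i]=2>B[j]=0 take 0, j++
i=0 j=1: A[i]=2<=B[j]=3 take 2, i++
i=1 j=1: A[i]=5>B[j]=3 take 3, j++
i=1 j=2: A[i]=5<=B[j]=16 take 5, i++
i=2 j=2: A[i]=18>B[j]=16 take 16, j++
i=2 j=3: A[i]=18>B[j]=17 take 17, j++
i=2 j=4: A[i]=18<=B[j]=18 take 18, i++
i=3 j=4: A[i]=29>B[j]=18 take 18, j++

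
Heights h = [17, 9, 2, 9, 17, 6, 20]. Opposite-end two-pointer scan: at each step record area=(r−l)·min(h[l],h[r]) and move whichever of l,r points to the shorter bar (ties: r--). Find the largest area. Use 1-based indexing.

[1,7] min(17,20)*6=102 best=102 * → l++
[2,7] min(9,20)*5=45 best=102 → l++
[3,7] min(2,20)*4=8 best=102 → l++
[4,7] min(9,20)*3=27 best=102 → l++
[5,7] min(17,20)*2=34 best=102 → l++
[6,7] min(6,20)*1=6 best=102 → l++

max area = 102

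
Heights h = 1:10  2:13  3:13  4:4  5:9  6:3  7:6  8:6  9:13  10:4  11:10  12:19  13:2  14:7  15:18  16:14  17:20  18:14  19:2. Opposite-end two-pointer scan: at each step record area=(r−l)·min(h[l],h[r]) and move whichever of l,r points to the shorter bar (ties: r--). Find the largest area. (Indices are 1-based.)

max area = 208

[1,19] min(10,2)*18=36 best=36 * → r--
[1,18] min(10,14)*17=170 best=170 * → l++
[2,18] min(13,14)*16=208 best=208 * → l++
[3,18] min(13,14)*15=195 best=208 → l++
[4,18] min(4,14)*14=56 best=208 → l++
[5,18] min(9,14)*13=117 best=208 → l++
[6,18] min(3,14)*12=36 best=208 → l++
[7,18] min(6,14)*11=66 best=208 → l++
[8,18] min(6,14)*10=60 best=208 → l++
[9,18] min(13,14)*9=117 best=208 → l++
[10,18] min(4,14)*8=32 best=208 → l++
[11,18] min(10,14)*7=70 best=208 → l++
[12,18] min(19,14)*6=84 best=208 → r--
[12,17] min(19,20)*5=95 best=208 → l++
[13,17] min(2,20)*4=8 best=208 → l++
[14,17] min(7,20)*3=21 best=208 → l++
[15,17] min(18,20)*2=36 best=208 → l++
[16,17] min(14,20)*1=14 best=208 → l++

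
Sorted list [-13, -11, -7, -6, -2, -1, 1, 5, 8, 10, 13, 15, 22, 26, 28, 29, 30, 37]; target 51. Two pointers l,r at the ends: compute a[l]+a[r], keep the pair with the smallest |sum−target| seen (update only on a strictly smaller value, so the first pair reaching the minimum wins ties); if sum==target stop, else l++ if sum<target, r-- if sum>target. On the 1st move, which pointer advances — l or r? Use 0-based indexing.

[0,17] -13+37=24 d=27 * → l++

l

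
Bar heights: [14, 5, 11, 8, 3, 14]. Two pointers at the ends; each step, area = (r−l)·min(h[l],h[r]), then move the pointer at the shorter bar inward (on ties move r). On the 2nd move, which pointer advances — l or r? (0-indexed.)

l=0 r=5: min(14,14)*5=70 best=70 *, r--
l=0 r=4: min(14,3)*4=12 best=70, r--

r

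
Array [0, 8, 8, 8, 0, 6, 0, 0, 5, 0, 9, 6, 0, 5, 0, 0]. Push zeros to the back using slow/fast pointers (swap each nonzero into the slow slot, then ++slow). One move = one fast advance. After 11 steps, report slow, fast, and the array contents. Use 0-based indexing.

slow=6, fast=11, a=[8, 8, 8, 6, 5, 9, 0, 0, 0, 0, 0, 6, 0, 5, 0, 0]

slow=0 fast=0: a[fast]=0, fast++
slow=0 fast=1: a[fast]=8≠0 swap→a[0]=8, slow++,fast++
slow=1 fast=2: a[fast]=8≠0 swap→a[1]=8, slow++,fast++
slow=2 fast=3: a[fast]=8≠0 swap→a[2]=8, slow++,fast++
slow=3 fast=4: a[fast]=0, fast++
slow=3 fast=5: a[fast]=6≠0 swap→a[3]=6, slow++,fast++
slow=4 fast=6: a[fast]=0, fast++
slow=4 fast=7: a[fast]=0, fast++
slow=4 fast=8: a[fast]=5≠0 swap→a[4]=5, slow++,fast++
slow=5 fast=9: a[fast]=0, fast++
slow=5 fast=10: a[fast]=9≠0 swap→a[5]=9, slow++,fast++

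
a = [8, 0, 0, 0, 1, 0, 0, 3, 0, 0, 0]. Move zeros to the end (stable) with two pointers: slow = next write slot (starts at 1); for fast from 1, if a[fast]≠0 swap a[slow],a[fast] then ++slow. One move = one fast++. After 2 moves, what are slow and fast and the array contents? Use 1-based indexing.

slow=1 fast=1: a[fast]=8≠0 swap→a[1]=8, slow++,fast++
slow=2 fast=2: a[fast]=0, fast++

slow=2, fast=3, a=[8, 0, 0, 0, 1, 0, 0, 3, 0, 0, 0]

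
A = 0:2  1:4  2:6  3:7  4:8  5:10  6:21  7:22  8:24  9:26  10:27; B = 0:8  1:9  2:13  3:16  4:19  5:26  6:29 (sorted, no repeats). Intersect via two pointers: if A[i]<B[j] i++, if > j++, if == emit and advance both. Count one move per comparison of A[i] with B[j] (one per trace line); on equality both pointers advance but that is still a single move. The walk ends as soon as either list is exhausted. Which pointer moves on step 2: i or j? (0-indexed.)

i

i=0 j=0: 2<8, i++
i=1 j=0: 4<8, i++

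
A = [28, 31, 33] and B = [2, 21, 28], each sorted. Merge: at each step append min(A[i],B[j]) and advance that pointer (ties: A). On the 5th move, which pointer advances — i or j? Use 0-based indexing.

i

i=0 j=0: A[i]=28>B[j]=2 take 2, j++
i=0 j=1: A[i]=28>B[j]=21 take 21, j++
i=0 j=2: A[i]=28<=B[j]=28 take 28, i++
i=1 j=2: A[i]=31>B[j]=28 take 28, j++
i=1 j=3: B done, take A[i]=31, i++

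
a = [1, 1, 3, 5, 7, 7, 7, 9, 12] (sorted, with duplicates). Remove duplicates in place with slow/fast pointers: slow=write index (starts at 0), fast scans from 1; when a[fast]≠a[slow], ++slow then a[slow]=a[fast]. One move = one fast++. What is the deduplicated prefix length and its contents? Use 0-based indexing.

length 6; prefix = [1, 3, 5, 7, 9, 12]

slow=0 fast=1: a[fast]=1=a[slow] dup, fast++
slow=0 fast=2: a[fast]=3≠a[slow]=1 write a[1]=3, slow++,fast++
slow=1 fast=3: a[fast]=5≠a[slow]=3 write a[2]=5, slow++,fast++
slow=2 fast=4: a[fast]=7≠a[slow]=5 write a[3]=7, slow++,fast++
slow=3 fast=5: a[fast]=7=a[slow] dup, fast++
slow=3 fast=6: a[fast]=7=a[slow] dup, fast++
slow=3 fast=7: a[fast]=9≠a[slow]=7 write a[4]=9, slow++,fast++
slow=4 fast=8: a[fast]=12≠a[slow]=9 write a[5]=12, slow++,fast++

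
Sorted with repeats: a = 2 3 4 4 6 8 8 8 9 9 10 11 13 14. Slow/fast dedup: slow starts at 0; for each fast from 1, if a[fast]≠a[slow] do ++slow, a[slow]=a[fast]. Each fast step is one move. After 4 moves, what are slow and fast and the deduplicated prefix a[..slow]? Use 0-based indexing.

slow=0 fast=1: a[fast]=3≠a[slow]=2 write a[1]=3, slow++,fast++
slow=1 fast=2: a[fast]=4≠a[slow]=3 write a[2]=4, slow++,fast++
slow=2 fast=3: a[fast]=4=a[slow] dup, fast++
slow=2 fast=4: a[fast]=6≠a[slow]=4 write a[3]=6, slow++,fast++

slow=3, fast=5, prefix=[2, 3, 4, 6]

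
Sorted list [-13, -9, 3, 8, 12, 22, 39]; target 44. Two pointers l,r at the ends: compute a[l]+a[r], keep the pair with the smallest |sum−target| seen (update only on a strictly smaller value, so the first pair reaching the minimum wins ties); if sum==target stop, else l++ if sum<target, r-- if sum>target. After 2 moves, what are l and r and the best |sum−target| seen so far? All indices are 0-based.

l=2, r=6, best |Δ|=14

l=0 r=6: -13+39=26 d=18 *, l++
l=1 r=6: -9+39=30 d=14 *, l++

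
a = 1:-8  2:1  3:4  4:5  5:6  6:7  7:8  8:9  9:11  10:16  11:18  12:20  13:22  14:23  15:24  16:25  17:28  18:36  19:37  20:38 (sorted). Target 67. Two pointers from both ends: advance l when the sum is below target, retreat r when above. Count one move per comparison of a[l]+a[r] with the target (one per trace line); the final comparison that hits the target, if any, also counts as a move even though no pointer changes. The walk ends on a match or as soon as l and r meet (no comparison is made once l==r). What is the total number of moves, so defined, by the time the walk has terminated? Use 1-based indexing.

19 moves

[1,20] -8+38=30 <67 → l++
[2,20] 1+38=39 <67 → l++
[3,20] 4+38=42 <67 → l++
[4,20] 5+38=43 <67 → l++
[5,20] 6+38=44 <67 → l++
[6,20] 7+38=45 <67 → l++
[7,20] 8+38=46 <67 → l++
[8,20] 9+38=47 <67 → l++
[9,20] 11+38=49 <67 → l++
[10,20] 16+38=54 <67 → l++
[11,20] 18+38=56 <67 → l++
[12,20] 20+38=58 <67 → l++
[13,20] 22+38=60 <67 → l++
[14,20] 23+38=61 <67 → l++
[15,20] 24+38=62 <67 → l++
[16,20] 25+38=63 <67 → l++
[17,20] 28+38=66 <67 → l++
[18,20] 36+38=74 >67 → r--
[18,19] 36+37=73 >67 → r--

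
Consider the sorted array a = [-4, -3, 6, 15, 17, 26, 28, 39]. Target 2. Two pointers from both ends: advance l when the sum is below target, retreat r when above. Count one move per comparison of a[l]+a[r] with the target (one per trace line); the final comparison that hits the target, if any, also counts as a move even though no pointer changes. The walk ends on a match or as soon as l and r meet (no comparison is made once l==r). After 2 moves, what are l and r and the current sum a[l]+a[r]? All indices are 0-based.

l=0, r=5, sum=22

[0,7] -4+39=35 >2 → r--
[0,6] -4+28=24 >2 → r--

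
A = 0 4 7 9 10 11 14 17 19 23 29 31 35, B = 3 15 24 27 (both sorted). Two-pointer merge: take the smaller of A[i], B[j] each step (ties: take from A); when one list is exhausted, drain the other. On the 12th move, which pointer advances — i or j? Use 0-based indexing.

i

[i=0,j=0] A[i]=0<=B[j]=3 take 0 → i++
[i=1,j=0] A[i]=4>B[j]=3 take 3 → j++
[i=1,j=1] A[i]=4<=B[j]=15 take 4 → i++
[i=2,j=1] A[i]=7<=B[j]=15 take 7 → i++
[i=3,j=1] A[i]=9<=B[j]=15 take 9 → i++
[i=4,j=1] A[i]=10<=B[j]=15 take 10 → i++
[i=5,j=1] A[i]=11<=B[j]=15 take 11 → i++
[i=6,j=1] A[i]=14<=B[j]=15 take 14 → i++
[i=7,j=1] A[i]=17>B[j]=15 take 15 → j++
[i=7,j=2] A[i]=17<=B[j]=24 take 17 → i++
[i=8,j=2] A[i]=19<=B[j]=24 take 19 → i++
[i=9,j=2] A[i]=23<=B[j]=24 take 23 → i++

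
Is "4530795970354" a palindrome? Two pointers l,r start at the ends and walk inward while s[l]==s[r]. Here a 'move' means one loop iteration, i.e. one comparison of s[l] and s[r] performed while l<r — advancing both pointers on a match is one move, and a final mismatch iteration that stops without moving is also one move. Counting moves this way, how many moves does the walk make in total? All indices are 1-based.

[1,13] '4'=='4' → l++,r--
[2,12] '5'=='5' → l++,r--
[3,11] '3'=='3' → l++,r--
[4,10] '0'=='0' → l++,r--
[5,9] '7'=='7' → l++,r--
[6,8] '9'=='9' → l++,r--

6 moves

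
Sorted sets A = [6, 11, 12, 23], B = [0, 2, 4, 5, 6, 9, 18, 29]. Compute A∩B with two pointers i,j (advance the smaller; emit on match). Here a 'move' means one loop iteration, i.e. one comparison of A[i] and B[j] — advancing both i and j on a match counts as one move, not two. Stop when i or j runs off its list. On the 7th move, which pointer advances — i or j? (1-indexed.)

i

i=1 j=1: 6>0, j++
i=1 j=2: 6>2, j++
i=1 j=3: 6>4, j++
i=1 j=4: 6>5, j++
i=1 j=5: 6==6 emit, i++,j++
i=2 j=6: 11>9, j++
i=2 j=7: 11<18, i++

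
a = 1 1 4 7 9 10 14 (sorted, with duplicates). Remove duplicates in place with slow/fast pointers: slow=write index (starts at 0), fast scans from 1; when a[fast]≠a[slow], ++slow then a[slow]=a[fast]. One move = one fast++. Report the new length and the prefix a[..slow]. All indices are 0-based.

length 6; prefix = [1, 4, 7, 9, 10, 14]

slow=0 fast=1: a[fast]=1=a[slow] dup, fast++
slow=0 fast=2: a[fast]=4≠a[slow]=1 write a[1]=4, slow++,fast++
slow=1 fast=3: a[fast]=7≠a[slow]=4 write a[2]=7, slow++,fast++
slow=2 fast=4: a[fast]=9≠a[slow]=7 write a[3]=9, slow++,fast++
slow=3 fast=5: a[fast]=10≠a[slow]=9 write a[4]=10, slow++,fast++
slow=4 fast=6: a[fast]=14≠a[slow]=10 write a[5]=14, slow++,fast++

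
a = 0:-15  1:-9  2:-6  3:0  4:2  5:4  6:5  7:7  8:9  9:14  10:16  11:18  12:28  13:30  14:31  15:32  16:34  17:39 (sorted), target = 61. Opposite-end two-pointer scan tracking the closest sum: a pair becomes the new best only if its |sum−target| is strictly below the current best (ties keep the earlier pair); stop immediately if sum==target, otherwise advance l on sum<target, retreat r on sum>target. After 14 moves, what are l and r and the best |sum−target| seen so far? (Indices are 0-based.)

l=12, r=15, best |Δ|=1

[0,17] -15+39=24 d=37 * → l++
[1,17] -9+39=30 d=31 * → l++
[2,17] -6+39=33 d=28 * → l++
[3,17] 0+39=39 d=22 * → l++
[4,17] 2+39=41 d=20 * → l++
[5,17] 4+39=43 d=18 * → l++
[6,17] 5+39=44 d=17 * → l++
[7,17] 7+39=46 d=15 * → l++
[8,17] 9+39=48 d=13 * → l++
[9,17] 14+39=53 d=8 * → l++
[10,17] 16+39=55 d=6 * → l++
[11,17] 18+39=57 d=4 * → l++
[12,17] 28+39=67 d=6 → r--
[12,16] 28+34=62 d=1 * → r--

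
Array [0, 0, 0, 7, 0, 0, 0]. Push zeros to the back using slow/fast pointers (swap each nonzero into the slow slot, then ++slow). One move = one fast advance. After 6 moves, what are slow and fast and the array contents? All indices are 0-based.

(s=0,f=0) a[fast]=0 → fast++
(s=0,f=1) a[fast]=0 → fast++
(s=0,f=2) a[fast]=0 → fast++
(s=0,f=3) a[fast]=7≠0 swap→a[0]=7 → slow++,fast++
(s=1,f=4) a[fast]=0 → fast++
(s=1,f=5) a[fast]=0 → fast++

slow=1, fast=6, a=[7, 0, 0, 0, 0, 0, 0]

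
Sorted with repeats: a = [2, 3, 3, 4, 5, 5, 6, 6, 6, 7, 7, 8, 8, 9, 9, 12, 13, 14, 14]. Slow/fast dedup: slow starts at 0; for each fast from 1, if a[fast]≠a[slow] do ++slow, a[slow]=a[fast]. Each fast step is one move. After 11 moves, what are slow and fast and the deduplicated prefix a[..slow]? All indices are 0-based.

slow=6, fast=12, prefix=[2, 3, 4, 5, 6, 7, 8]

slow=0 fast=1: a[fast]=3≠a[slow]=2 write a[1]=3, slow++,fast++
slow=1 fast=2: a[fast]=3=a[slow] dup, fast++
slow=1 fast=3: a[fast]=4≠a[slow]=3 write a[2]=4, slow++,fast++
slow=2 fast=4: a[fast]=5≠a[slow]=4 write a[3]=5, slow++,fast++
slow=3 fast=5: a[fast]=5=a[slow] dup, fast++
slow=3 fast=6: a[fast]=6≠a[slow]=5 write a[4]=6, slow++,fast++
slow=4 fast=7: a[fast]=6=a[slow] dup, fast++
slow=4 fast=8: a[fast]=6=a[slow] dup, fast++
slow=4 fast=9: a[fast]=7≠a[slow]=6 write a[5]=7, slow++,fast++
slow=5 fast=10: a[fast]=7=a[slow] dup, fast++
slow=5 fast=11: a[fast]=8≠a[slow]=7 write a[6]=8, slow++,fast++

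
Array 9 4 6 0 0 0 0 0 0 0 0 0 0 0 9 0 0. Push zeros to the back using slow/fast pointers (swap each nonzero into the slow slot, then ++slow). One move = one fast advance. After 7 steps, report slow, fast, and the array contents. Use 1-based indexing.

(s=1,f=1) a[fast]=9≠0 swap→a[1]=9 → slow++,fast++
(s=2,f=2) a[fast]=4≠0 swap→a[2]=4 → slow++,fast++
(s=3,f=3) a[fast]=6≠0 swap→a[3]=6 → slow++,fast++
(s=4,f=4) a[fast]=0 → fast++
(s=4,f=5) a[fast]=0 → fast++
(s=4,f=6) a[fast]=0 → fast++
(s=4,f=7) a[fast]=0 → fast++

slow=4, fast=8, a=[9, 4, 6, 0, 0, 0, 0, 0, 0, 0, 0, 0, 0, 0, 9, 0, 0]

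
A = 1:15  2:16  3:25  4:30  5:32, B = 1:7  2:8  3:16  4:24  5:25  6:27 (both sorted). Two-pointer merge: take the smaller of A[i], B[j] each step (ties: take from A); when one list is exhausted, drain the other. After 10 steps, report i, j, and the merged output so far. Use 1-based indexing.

i=5, j=7, merged so far=[7, 8, 15, 16, 16, 24, 25, 25, 27, 30]

[i=1,j=1] A[i]=15>B[j]=7 take 7 → j++
[i=1,j=2] A[i]=15>B[j]=8 take 8 → j++
[i=1,j=3] A[i]=15<=B[j]=16 take 15 → i++
[i=2,j=3] A[i]=16<=B[j]=16 take 16 → i++
[i=3,j=3] A[i]=25>B[j]=16 take 16 → j++
[i=3,j=4] A[i]=25>B[j]=24 take 24 → j++
[i=3,j=5] A[i]=25<=B[j]=25 take 25 → i++
[i=4,j=5] A[i]=30>B[j]=25 take 25 → j++
[i=4,j=6] A[i]=30>B[j]=27 take 27 → j++
[i=4,j=7] B done, take A[i]=30 → i++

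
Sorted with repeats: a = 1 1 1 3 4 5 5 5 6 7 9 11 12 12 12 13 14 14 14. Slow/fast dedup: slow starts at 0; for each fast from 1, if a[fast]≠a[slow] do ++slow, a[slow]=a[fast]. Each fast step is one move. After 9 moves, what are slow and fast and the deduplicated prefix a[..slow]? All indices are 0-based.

slow=5, fast=10, prefix=[1, 3, 4, 5, 6, 7]

(s=0,f=1) a[fast]=1=a[slow] dup → fast++
(s=0,f=2) a[fast]=1=a[slow] dup → fast++
(s=0,f=3) a[fast]=3≠a[slow]=1 write a[1]=3 → slow++,fast++
(s=1,f=4) a[fast]=4≠a[slow]=3 write a[2]=4 → slow++,fast++
(s=2,f=5) a[fast]=5≠a[slow]=4 write a[3]=5 → slow++,fast++
(s=3,f=6) a[fast]=5=a[slow] dup → fast++
(s=3,f=7) a[fast]=5=a[slow] dup → fast++
(s=3,f=8) a[fast]=6≠a[slow]=5 write a[4]=6 → slow++,fast++
(s=4,f=9) a[fast]=7≠a[slow]=6 write a[5]=7 → slow++,fast++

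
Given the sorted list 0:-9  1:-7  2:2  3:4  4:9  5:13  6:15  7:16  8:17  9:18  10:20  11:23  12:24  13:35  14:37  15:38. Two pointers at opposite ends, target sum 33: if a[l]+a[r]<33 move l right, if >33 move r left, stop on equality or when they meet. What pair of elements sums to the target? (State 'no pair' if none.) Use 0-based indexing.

l=0 r=15: -9+38=29 <33, l++
l=1 r=15: -7+38=31 <33, l++
l=2 r=15: 2+38=40 >33, r--
l=2 r=14: 2+37=39 >33, r--
l=2 r=13: 2+35=37 >33, r--
l=2 r=12: 2+24=26 <33, l++
l=3 r=12: 4+24=28 <33, l++
l=4 r=12: 9+24=33, found

(9, 24)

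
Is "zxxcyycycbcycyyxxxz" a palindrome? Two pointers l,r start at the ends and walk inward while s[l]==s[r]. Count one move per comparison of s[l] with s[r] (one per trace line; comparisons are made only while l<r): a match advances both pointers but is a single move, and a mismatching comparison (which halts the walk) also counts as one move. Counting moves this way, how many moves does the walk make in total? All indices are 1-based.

4 moves

l=1 r=19: 'z'=='z', l++,r--
l=2 r=18: 'x'=='x', l++,r--
l=3 r=17: 'x'=='x', l++,r--
l=4 r=16: 'c'!='x', stop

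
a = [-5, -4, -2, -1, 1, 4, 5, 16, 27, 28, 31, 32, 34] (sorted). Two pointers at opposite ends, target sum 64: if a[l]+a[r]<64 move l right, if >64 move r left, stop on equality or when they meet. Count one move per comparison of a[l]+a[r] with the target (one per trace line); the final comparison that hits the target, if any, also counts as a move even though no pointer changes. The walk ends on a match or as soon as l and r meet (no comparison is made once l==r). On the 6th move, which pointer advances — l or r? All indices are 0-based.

l=0 r=12: -5+34=29 <64, l++
l=1 r=12: -4+34=30 <64, l++
l=2 r=12: -2+34=32 <64, l++
l=3 r=12: -1+34=33 <64, l++
l=4 r=12: 1+34=35 <64, l++
l=5 r=12: 4+34=38 <64, l++

l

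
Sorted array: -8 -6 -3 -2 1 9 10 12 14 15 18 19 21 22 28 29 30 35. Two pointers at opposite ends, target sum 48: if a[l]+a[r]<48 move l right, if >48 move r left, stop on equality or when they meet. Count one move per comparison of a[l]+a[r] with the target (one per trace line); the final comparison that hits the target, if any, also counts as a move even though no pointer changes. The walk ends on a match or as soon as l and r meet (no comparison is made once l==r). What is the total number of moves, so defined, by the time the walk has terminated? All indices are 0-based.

l=0 r=17: -8+35=27 <48, l++
l=1 r=17: -6+35=29 <48, l++
l=2 r=17: -3+35=32 <48, l++
l=3 r=17: -2+35=33 <48, l++
l=4 r=17: 1+35=36 <48, l++
l=5 r=17: 9+35=44 <48, l++
l=6 r=17: 10+35=45 <48, l++
l=7 r=17: 12+35=47 <48, l++
l=8 r=17: 14+35=49 >48, r--
l=8 r=16: 14+30=44 <48, l++
l=9 r=16: 15+30=45 <48, l++
l=10 r=16: 18+30=48, found

12 moves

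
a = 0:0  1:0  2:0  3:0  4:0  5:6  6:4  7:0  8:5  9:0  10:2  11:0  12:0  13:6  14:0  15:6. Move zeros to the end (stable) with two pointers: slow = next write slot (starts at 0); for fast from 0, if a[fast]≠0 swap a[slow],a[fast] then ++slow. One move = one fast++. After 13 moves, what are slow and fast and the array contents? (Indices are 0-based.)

(s=0,f=0) a[fast]=0 → fast++
(s=0,f=1) a[fast]=0 → fast++
(s=0,f=2) a[fast]=0 → fast++
(s=0,f=3) a[fast]=0 → fast++
(s=0,f=4) a[fast]=0 → fast++
(s=0,f=5) a[fast]=6≠0 swap→a[0]=6 → slow++,fast++
(s=1,f=6) a[fast]=4≠0 swap→a[1]=4 → slow++,fast++
(s=2,f=7) a[fast]=0 → fast++
(s=2,f=8) a[fast]=5≠0 swap→a[2]=5 → slow++,fast++
(s=3,f=9) a[fast]=0 → fast++
(s=3,f=10) a[fast]=2≠0 swap→a[3]=2 → slow++,fast++
(s=4,f=11) a[fast]=0 → fast++
(s=4,f=12) a[fast]=0 → fast++

slow=4, fast=13, a=[6, 4, 5, 2, 0, 0, 0, 0, 0, 0, 0, 0, 0, 6, 0, 6]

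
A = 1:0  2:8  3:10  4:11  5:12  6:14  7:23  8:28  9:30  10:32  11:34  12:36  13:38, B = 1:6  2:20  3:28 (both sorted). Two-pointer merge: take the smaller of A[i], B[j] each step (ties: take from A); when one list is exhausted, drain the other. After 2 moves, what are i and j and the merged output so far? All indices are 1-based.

i=1 j=1: A[i]=0<=B[j]=6 take 0, i++
i=2 j=1: A[i]=8>B[j]=6 take 6, j++

i=2, j=2, merged so far=[0, 6]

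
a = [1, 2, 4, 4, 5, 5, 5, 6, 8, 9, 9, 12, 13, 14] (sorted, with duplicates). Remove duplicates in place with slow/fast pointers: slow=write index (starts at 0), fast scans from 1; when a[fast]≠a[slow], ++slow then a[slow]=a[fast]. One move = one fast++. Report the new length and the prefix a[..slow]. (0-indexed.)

length 10; prefix = [1, 2, 4, 5, 6, 8, 9, 12, 13, 14]

slow=0 fast=1: a[fast]=2≠a[slow]=1 write a[1]=2, slow++,fast++
slow=1 fast=2: a[fast]=4≠a[slow]=2 write a[2]=4, slow++,fast++
slow=2 fast=3: a[fast]=4=a[slow] dup, fast++
slow=2 fast=4: a[fast]=5≠a[slow]=4 write a[3]=5, slow++,fast++
slow=3 fast=5: a[fast]=5=a[slow] dup, fast++
slow=3 fast=6: a[fast]=5=a[slow] dup, fast++
slow=3 fast=7: a[fast]=6≠a[slow]=5 write a[4]=6, slow++,fast++
slow=4 fast=8: a[fast]=8≠a[slow]=6 write a[5]=8, slow++,fast++
slow=5 fast=9: a[fast]=9≠a[slow]=8 write a[6]=9, slow++,fast++
slow=6 fast=10: a[fast]=9=a[slow] dup, fast++
slow=6 fast=11: a[fast]=12≠a[slow]=9 write a[7]=12, slow++,fast++
slow=7 fast=12: a[fast]=13≠a[slow]=12 write a[8]=13, slow++,fast++
slow=8 fast=13: a[fast]=14≠a[slow]=13 write a[9]=14, slow++,fast++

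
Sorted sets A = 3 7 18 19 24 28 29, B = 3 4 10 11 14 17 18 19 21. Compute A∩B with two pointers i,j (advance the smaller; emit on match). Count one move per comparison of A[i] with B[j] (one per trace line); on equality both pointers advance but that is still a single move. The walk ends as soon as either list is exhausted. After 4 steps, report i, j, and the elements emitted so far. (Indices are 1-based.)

i=3, j=4, emitted=[3]

i=1 j=1: 3==3 emit, i++,j++
i=2 j=2: 7>4, j++
i=2 j=3: 7<10, i++
i=3 j=3: 18>10, j++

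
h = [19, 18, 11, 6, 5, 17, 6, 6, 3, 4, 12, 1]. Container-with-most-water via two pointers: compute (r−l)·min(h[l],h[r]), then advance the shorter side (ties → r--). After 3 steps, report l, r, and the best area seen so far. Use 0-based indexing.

l=0, r=8, best area=120

l=0 r=11: min(19,1)*11=11 best=11 *, r--
l=0 r=10: min(19,12)*10=120 best=120 *, r--
l=0 r=9: min(19,4)*9=36 best=120, r--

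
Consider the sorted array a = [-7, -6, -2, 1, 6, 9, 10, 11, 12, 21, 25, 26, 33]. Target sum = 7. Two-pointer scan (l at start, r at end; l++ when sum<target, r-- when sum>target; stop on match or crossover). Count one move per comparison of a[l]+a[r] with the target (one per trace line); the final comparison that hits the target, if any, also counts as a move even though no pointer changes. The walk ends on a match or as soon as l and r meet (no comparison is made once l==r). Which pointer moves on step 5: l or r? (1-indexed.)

l

l=1 r=13: -7+33=26 >7, r--
l=1 r=12: -7+26=19 >7, r--
l=1 r=11: -7+25=18 >7, r--
l=1 r=10: -7+21=14 >7, r--
l=1 r=9: -7+12=5 <7, l++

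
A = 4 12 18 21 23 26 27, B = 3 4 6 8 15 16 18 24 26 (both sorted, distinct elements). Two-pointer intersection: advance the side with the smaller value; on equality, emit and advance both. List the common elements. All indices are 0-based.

i=0 j=0: 4>3, j++
i=0 j=1: 4==4 emit, i++,j++
i=1 j=2: 12>6, j++
i=1 j=3: 12>8, j++
i=1 j=4: 12<15, i++
i=2 j=4: 18>15, j++
i=2 j=5: 18>16, j++
i=2 j=6: 18==18 emit, i++,j++
i=3 j=7: 21<24, i++
i=4 j=7: 23<24, i++
i=5 j=7: 26>24, j++
i=5 j=8: 26==26 emit, i++,j++

intersection = [4, 18, 26]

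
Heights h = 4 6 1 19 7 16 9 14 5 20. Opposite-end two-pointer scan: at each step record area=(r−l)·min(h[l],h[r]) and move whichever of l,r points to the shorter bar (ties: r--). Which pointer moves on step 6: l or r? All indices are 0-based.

[0,9] min(4,20)*9=36 best=36 * → l++
[1,9] min(6,20)*8=48 best=48 * → l++
[2,9] min(1,20)*7=7 best=48 → l++
[3,9] min(19,20)*6=114 best=114 * → l++
[4,9] min(7,20)*5=35 best=114 → l++
[5,9] min(16,20)*4=64 best=114 → l++

l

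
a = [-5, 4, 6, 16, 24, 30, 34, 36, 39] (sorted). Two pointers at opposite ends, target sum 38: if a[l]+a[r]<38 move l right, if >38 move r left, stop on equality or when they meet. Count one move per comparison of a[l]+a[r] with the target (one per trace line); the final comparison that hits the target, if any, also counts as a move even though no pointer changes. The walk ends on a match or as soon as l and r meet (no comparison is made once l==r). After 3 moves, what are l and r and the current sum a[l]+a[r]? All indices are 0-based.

l=1, r=6, sum=38

[0,8] -5+39=34 <38 → l++
[1,8] 4+39=43 >38 → r--
[1,7] 4+36=40 >38 → r--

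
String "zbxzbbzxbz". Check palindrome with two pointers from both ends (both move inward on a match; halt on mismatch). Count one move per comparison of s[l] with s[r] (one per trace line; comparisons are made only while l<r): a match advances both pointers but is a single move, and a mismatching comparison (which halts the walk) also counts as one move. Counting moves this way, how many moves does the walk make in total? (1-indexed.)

[1,10] 'z'=='z' → l++,r--
[2,9] 'b'=='b' → l++,r--
[3,8] 'x'=='x' → l++,r--
[4,7] 'z'=='z' → l++,r--
[5,6] 'b'=='b' → l++,r--

5 moves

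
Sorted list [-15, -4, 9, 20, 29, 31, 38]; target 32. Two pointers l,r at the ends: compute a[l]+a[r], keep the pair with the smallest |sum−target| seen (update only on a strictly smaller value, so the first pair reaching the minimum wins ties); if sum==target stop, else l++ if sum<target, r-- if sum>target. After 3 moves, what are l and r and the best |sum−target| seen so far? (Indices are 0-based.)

l=2, r=5, best |Δ|=2

l=0 r=6: -15+38=23 d=9 *, l++
l=1 r=6: -4+38=34 d=2 *, r--
l=1 r=5: -4+31=27 d=5, l++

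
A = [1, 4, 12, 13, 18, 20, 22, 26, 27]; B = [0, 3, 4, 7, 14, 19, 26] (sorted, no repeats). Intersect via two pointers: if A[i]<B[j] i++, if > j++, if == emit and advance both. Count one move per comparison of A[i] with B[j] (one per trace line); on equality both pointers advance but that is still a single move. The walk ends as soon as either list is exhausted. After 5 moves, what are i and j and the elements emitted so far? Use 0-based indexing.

i=2, j=4, emitted=[4]

i=0 j=0: 1>0, j++
i=0 j=1: 1<3, i++
i=1 j=1: 4>3, j++
i=1 j=2: 4==4 emit, i++,j++
i=2 j=3: 12>7, j++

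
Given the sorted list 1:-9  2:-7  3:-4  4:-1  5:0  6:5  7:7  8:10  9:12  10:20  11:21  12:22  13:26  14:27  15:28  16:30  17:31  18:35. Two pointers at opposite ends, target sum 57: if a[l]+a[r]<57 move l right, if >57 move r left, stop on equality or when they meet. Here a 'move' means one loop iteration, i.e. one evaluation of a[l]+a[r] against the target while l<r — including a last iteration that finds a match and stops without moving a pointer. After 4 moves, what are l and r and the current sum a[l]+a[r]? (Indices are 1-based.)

l=1 r=18: -9+35=26 <57, l++
l=2 r=18: -7+35=28 <57, l++
l=3 r=18: -4+35=31 <57, l++
l=4 r=18: -1+35=34 <57, l++

l=5, r=18, sum=35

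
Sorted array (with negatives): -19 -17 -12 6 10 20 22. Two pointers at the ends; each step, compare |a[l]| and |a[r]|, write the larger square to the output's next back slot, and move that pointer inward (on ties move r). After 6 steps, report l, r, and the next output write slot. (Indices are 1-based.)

[1,7] |-19|<=|22| out[7]=484 → r--
[1,6] |-19|<=|20| out[6]=400 → r--
[1,5] |-19|>|10| out[5]=361 → l++
[2,5] |-17|>|10| out[4]=289 → l++
[3,5] |-12|>|10| out[3]=144 → l++
[4,5] |6|<=|10| out[2]=100 → r--

l=4, r=4, next write slot=1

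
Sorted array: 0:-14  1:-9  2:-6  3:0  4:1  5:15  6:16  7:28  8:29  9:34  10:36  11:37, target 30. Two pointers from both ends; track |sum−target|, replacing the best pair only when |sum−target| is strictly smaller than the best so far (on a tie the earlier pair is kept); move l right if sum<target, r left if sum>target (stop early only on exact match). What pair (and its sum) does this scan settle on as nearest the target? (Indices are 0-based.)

pair (-6, 36) with sum 30 (|Δ|=0)

l=0 r=11: -14+37=23 d=7 *, l++
l=1 r=11: -9+37=28 d=2 *, l++
l=2 r=11: -6+37=31 d=1 *, r--
l=2 r=10: -6+36=30 d=0 *, stop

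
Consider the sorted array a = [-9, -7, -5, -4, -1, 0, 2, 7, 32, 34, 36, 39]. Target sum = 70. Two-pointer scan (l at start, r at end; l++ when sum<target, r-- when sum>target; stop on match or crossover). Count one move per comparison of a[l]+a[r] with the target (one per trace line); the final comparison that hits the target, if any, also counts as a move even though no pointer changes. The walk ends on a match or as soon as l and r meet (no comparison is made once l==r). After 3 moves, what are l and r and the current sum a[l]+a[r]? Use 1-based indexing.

l=4, r=12, sum=35

l=1 r=12: -9+39=30 <70, l++
l=2 r=12: -7+39=32 <70, l++
l=3 r=12: -5+39=34 <70, l++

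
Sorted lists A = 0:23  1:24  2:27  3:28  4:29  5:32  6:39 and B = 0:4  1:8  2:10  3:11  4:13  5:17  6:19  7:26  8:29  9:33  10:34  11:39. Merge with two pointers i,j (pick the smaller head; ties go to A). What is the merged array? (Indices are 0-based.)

i=0 j=0: A[i]=23>B[j]=4 take 4, j++
i=0 j=1: A[i]=23>B[j]=8 take 8, j++
i=0 j=2: A[i]=23>B[j]=10 take 10, j++
i=0 j=3: A[i]=23>B[j]=11 take 11, j++
i=0 j=4: A[i]=23>B[j]=13 take 13, j++
i=0 j=5: A[i]=23>B[j]=17 take 17, j++
i=0 j=6: A[i]=23>B[j]=19 take 19, j++
i=0 j=7: A[i]=23<=B[j]=26 take 23, i++
i=1 j=7: A[i]=24<=B[j]=26 take 24, i++
i=2 j=7: A[i]=27>B[j]=26 take 26, j++
i=2 j=8: A[i]=27<=B[j]=29 take 27, i++
i=3 j=8: A[i]=28<=B[j]=29 take 28, i++
i=4 j=8: A[i]=29<=B[j]=29 take 29, i++
i=5 j=8: A[i]=32>B[j]=29 take 29, j++
i=5 j=9: A[i]=32<=B[j]=33 take 32, i++
i=6 j=9: A[i]=39>B[j]=33 take 33, j++
i=6 j=10: A[i]=39>B[j]=34 take 34, j++
i=6 j=11: A[i]=39<=B[j]=39 take 39, i++
i=7 j=11: A done, take B[j]=39, j++

[4, 8, 10, 11, 13, 17, 19, 23, 24, 26, 27, 28, 29, 29, 32, 33, 34, 39, 39]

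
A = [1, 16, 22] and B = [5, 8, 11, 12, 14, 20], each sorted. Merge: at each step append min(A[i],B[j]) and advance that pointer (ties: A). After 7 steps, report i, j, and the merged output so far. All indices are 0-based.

i=0 j=0: A[i]=1<=B[j]=5 take 1, i++
i=1 j=0: A[i]=16>B[j]=5 take 5, j++
i=1 j=1: A[i]=16>B[j]=8 take 8, j++
i=1 j=2: A[i]=16>B[j]=11 take 11, j++
i=1 j=3: A[i]=16>B[j]=12 take 12, j++
i=1 j=4: A[i]=16>B[j]=14 take 14, j++
i=1 j=5: A[i]=16<=B[j]=20 take 16, i++

i=2, j=5, merged so far=[1, 5, 8, 11, 12, 14, 16]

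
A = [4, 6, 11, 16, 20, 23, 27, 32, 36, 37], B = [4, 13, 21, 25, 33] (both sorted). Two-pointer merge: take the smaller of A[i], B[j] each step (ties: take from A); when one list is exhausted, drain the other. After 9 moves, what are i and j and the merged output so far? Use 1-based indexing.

i=7, j=4, merged so far=[4, 4, 6, 11, 13, 16, 20, 21, 23]

[i=1,j=1] A[i]=4<=B[j]=4 take 4 → i++
[i=2,j=1] A[i]=6>B[j]=4 take 4 → j++
[i=2,j=2] A[i]=6<=B[j]=13 take 6 → i++
[i=3,j=2] A[i]=11<=B[j]=13 take 11 → i++
[i=4,j=2] A[i]=16>B[j]=13 take 13 → j++
[i=4,j=3] A[i]=16<=B[j]=21 take 16 → i++
[i=5,j=3] A[i]=20<=B[j]=21 take 20 → i++
[i=6,j=3] A[i]=23>B[j]=21 take 21 → j++
[i=6,j=4] A[i]=23<=B[j]=25 take 23 → i++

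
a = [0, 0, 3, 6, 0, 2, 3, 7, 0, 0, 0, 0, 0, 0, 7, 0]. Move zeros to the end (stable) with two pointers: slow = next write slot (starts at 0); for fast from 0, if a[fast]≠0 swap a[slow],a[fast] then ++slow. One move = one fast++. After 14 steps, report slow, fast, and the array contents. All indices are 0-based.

slow=5, fast=14, a=[3, 6, 2, 3, 7, 0, 0, 0, 0, 0, 0, 0, 0, 0, 7, 0]

slow=0 fast=0: a[fast]=0, fast++
slow=0 fast=1: a[fast]=0, fast++
slow=0 fast=2: a[fast]=3≠0 swap→a[0]=3, slow++,fast++
slow=1 fast=3: a[fast]=6≠0 swap→a[1]=6, slow++,fast++
slow=2 fast=4: a[fast]=0, fast++
slow=2 fast=5: a[fast]=2≠0 swap→a[2]=2, slow++,fast++
slow=3 fast=6: a[fast]=3≠0 swap→a[3]=3, slow++,fast++
slow=4 fast=7: a[fast]=7≠0 swap→a[4]=7, slow++,fast++
slow=5 fast=8: a[fast]=0, fast++
slow=5 fast=9: a[fast]=0, fast++
slow=5 fast=10: a[fast]=0, fast++
slow=5 fast=11: a[fast]=0, fast++
slow=5 fast=12: a[fast]=0, fast++
slow=5 fast=13: a[fast]=0, fast++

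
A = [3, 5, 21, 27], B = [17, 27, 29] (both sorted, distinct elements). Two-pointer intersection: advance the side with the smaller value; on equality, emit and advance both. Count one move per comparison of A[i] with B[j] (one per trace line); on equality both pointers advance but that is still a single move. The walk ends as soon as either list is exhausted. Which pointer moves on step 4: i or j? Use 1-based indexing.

i=1 j=1: 3<17, i++
i=2 j=1: 5<17, i++
i=3 j=1: 21>17, j++
i=3 j=2: 21<27, i++

i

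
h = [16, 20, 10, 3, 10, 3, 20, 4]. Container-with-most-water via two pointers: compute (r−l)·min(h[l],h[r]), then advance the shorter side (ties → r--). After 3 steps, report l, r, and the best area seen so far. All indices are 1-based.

[1,8] min(16,4)*7=28 best=28 * → r--
[1,7] min(16,20)*6=96 best=96 * → l++
[2,7] min(20,20)*5=100 best=100 * → r--

l=2, r=6, best area=100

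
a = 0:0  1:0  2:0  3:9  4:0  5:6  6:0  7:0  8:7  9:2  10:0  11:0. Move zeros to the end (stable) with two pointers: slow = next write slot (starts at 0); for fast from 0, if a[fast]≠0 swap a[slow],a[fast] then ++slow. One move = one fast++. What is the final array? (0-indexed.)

slow=0 fast=0: a[fast]=0, fast++
slow=0 fast=1: a[fast]=0, fast++
slow=0 fast=2: a[fast]=0, fast++
slow=0 fast=3: a[fast]=9≠0 swap→a[0]=9, slow++,fast++
slow=1 fast=4: a[fast]=0, fast++
slow=1 fast=5: a[fast]=6≠0 swap→a[1]=6, slow++,fast++
slow=2 fast=6: a[fast]=0, fast++
slow=2 fast=7: a[fast]=0, fast++
slow=2 fast=8: a[fast]=7≠0 swap→a[2]=7, slow++,fast++
slow=3 fast=9: a[fast]=2≠0 swap→a[3]=2, slow++,fast++
slow=4 fast=10: a[fast]=0, fast++
slow=4 fast=11: a[fast]=0, fast++

[9, 6, 7, 2, 0, 0, 0, 0, 0, 0, 0, 0]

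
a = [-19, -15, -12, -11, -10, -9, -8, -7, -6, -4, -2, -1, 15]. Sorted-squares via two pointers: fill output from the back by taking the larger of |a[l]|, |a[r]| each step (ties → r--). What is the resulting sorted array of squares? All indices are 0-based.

[1, 4, 16, 36, 49, 64, 81, 100, 121, 144, 225, 225, 361]

l=0 r=12: |-19|>|15| out[12]=361, l++
l=1 r=12: |-15|<=|15| out[11]=225, r--
l=1 r=11: |-15|>|-1| out[10]=225, l++
l=2 r=11: |-12|>|-1| out[9]=144, l++
l=3 r=11: |-11|>|-1| out[8]=121, l++
l=4 r=11: |-10|>|-1| out[7]=100, l++
l=5 r=11: |-9|>|-1| out[6]=81, l++
l=6 r=11: |-8|>|-1| out[5]=64, l++
l=7 r=11: |-7|>|-1| out[4]=49, l++
l=8 r=11: |-6|>|-1| out[3]=36, l++
l=9 r=11: |-4|>|-1| out[2]=16, l++
l=10 r=11: |-2|>|-1| out[1]=4, l++
l=11 r=11: |-1|<=|-1| out[0]=1, r--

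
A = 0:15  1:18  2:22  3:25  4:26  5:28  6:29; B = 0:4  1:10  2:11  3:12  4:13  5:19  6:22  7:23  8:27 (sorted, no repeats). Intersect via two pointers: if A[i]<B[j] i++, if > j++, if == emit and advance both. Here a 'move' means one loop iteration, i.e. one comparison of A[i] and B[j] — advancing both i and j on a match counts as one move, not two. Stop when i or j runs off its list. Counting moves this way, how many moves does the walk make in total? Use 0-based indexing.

[i=0,j=0] 15>4 → j++
[i=0,j=1] 15>10 → j++
[i=0,j=2] 15>11 → j++
[i=0,j=3] 15>12 → j++
[i=0,j=4] 15>13 → j++
[i=0,j=5] 15<19 → i++
[i=1,j=5] 18<19 → i++
[i=2,j=5] 22>19 → j++
[i=2,j=6] 22==22 emit → i++,j++
[i=3,j=7] 25>23 → j++
[i=3,j=8] 25<27 → i++
[i=4,j=8] 26<27 → i++
[i=5,j=8] 28>27 → j++

13 moves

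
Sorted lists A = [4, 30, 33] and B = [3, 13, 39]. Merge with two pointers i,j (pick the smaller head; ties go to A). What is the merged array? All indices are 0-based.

[3, 4, 13, 30, 33, 39]

[i=0,j=0] A[i]=4>B[j]=3 take 3 → j++
[i=0,j=1] A[i]=4<=B[j]=13 take 4 → i++
[i=1,j=1] A[i]=30>B[j]=13 take 13 → j++
[i=1,j=2] A[i]=30<=B[j]=39 take 30 → i++
[i=2,j=2] A[i]=33<=B[j]=39 take 33 → i++
[i=3,j=2] A done, take B[j]=39 → j++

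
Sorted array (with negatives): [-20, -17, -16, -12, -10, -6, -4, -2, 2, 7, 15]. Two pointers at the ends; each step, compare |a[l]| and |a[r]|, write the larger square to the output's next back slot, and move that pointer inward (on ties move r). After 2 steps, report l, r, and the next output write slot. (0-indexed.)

l=2, r=10, next write slot=8

l=0 r=10: |-20|>|15| out[10]=400, l++
l=1 r=10: |-17|>|15| out[9]=289, l++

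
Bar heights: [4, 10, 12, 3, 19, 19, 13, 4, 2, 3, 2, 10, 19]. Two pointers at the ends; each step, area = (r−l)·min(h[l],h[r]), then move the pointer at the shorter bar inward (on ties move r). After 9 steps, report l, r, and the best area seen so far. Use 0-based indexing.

l=4, r=7, best area=152

l=0 r=12: min(4,19)*12=48 best=48 *, l++
l=1 r=12: min(10,19)*11=110 best=110 *, l++
l=2 r=12: min(12,19)*10=120 best=120 *, l++
l=3 r=12: min(3,19)*9=27 best=120, l++
l=4 r=12: min(19,19)*8=152 best=152 *, r--
l=4 r=11: min(19,10)*7=70 best=152, r--
l=4 r=10: min(19,2)*6=12 best=152, r--
l=4 r=9: min(19,3)*5=15 best=152, r--
l=4 r=8: min(19,2)*4=8 best=152, r--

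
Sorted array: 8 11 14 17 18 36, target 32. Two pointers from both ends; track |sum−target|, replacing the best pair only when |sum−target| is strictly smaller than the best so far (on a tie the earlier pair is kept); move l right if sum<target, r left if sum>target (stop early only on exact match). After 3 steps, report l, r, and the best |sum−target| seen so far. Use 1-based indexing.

l=3, r=5, best |Δ|=3

[1,6] 8+36=44 d=12 * → r--
[1,5] 8+18=26 d=6 * → l++
[2,5] 11+18=29 d=3 * → l++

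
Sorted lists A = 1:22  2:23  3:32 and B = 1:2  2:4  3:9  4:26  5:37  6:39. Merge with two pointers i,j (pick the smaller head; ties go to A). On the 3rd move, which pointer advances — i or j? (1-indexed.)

j

i=1 j=1: A[i]=22>B[j]=2 take 2, j++
i=1 j=2: A[i]=22>B[j]=4 take 4, j++
i=1 j=3: A[i]=22>B[j]=9 take 9, j++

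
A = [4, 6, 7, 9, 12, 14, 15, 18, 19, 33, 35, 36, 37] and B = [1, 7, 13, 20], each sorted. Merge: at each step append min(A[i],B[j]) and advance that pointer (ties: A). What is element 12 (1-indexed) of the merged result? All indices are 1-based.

merged[12] = 19

[i=1,j=1] A[i]=4>B[j]=1 take 1 → j++
[i=1,j=2] A[i]=4<=B[j]=7 take 4 → i++
[i=2,j=2] A[i]=6<=B[j]=7 take 6 → i++
[i=3,j=2] A[i]=7<=B[j]=7 take 7 → i++
[i=4,j=2] A[i]=9>B[j]=7 take 7 → j++
[i=4,j=3] A[i]=9<=B[j]=13 take 9 → i++
[i=5,j=3] A[i]=12<=B[j]=13 take 12 → i++
[i=6,j=3] A[i]=14>B[j]=13 take 13 → j++
[i=6,j=4] A[i]=14<=B[j]=20 take 14 → i++
[i=7,j=4] A[i]=15<=B[j]=20 take 15 → i++
[i=8,j=4] A[i]=18<=B[j]=20 take 18 → i++
[i=9,j=4] A[i]=19<=B[j]=20 take 19 → i++
[i=10,j=4] A[i]=33>B[j]=20 take 20 → j++
[i=10,j=5] B done, take A[i]=33 → i++
[i=11,j=5] B done, take A[i]=35 → i++
[i=12,j=5] B done, take A[i]=36 → i++
[i=13,j=5] B done, take A[i]=37 → i++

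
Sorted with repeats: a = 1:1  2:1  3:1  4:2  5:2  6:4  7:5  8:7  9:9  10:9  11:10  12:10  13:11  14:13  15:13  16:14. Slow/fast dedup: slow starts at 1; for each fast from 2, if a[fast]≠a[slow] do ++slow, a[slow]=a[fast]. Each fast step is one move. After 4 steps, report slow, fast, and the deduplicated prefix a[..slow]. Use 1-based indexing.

slow=2, fast=6, prefix=[1, 2]

(s=1,f=2) a[fast]=1=a[slow] dup → fast++
(s=1,f=3) a[fast]=1=a[slow] dup → fast++
(s=1,f=4) a[fast]=2≠a[slow]=1 write a[2]=2 → slow++,fast++
(s=2,f=5) a[fast]=2=a[slow] dup → fast++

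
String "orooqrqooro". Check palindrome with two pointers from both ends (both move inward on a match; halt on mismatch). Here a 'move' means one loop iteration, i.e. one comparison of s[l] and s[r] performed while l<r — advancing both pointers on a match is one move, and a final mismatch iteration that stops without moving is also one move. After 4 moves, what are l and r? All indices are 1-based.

l=5, r=7

[1,11] 'o'=='o' → l++,r--
[2,10] 'r'=='r' → l++,r--
[3,9] 'o'=='o' → l++,r--
[4,8] 'o'=='o' → l++,r--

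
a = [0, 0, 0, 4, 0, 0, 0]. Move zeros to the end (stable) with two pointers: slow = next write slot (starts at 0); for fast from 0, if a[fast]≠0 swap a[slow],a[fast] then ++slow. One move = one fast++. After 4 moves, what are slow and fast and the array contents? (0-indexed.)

(s=0,f=0) a[fast]=0 → fast++
(s=0,f=1) a[fast]=0 → fast++
(s=0,f=2) a[fast]=0 → fast++
(s=0,f=3) a[fast]=4≠0 swap→a[0]=4 → slow++,fast++

slow=1, fast=4, a=[4, 0, 0, 0, 0, 0, 0]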